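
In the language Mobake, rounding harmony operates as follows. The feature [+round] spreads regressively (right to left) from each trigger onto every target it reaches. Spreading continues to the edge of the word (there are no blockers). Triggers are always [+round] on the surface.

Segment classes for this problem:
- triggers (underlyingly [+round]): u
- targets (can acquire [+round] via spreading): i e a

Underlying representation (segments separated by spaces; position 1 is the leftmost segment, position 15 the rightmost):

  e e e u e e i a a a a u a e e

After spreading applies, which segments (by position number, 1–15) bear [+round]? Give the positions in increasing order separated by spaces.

From /u/ at 4 leftward: 3 /e/ → [+round]; 2 /e/ → [+round]; 1 /e/ → [+round]; word edge.
From /u/ at 12 leftward: 11 /a/ → [+round]; 10 /a/ → [+round]; 9 /a/ → [+round]; 8 /a/ → [+round]; 7 /i/ → [+round]; 6 /e/ → [+round]; 5 /e/ → [+round]; 4 /u/ is itself a trigger — this domain ends here.
Targets with no active source: positions 13 14 15 stay [-round].

1 2 3 4 5 6 7 8 9 10 11 12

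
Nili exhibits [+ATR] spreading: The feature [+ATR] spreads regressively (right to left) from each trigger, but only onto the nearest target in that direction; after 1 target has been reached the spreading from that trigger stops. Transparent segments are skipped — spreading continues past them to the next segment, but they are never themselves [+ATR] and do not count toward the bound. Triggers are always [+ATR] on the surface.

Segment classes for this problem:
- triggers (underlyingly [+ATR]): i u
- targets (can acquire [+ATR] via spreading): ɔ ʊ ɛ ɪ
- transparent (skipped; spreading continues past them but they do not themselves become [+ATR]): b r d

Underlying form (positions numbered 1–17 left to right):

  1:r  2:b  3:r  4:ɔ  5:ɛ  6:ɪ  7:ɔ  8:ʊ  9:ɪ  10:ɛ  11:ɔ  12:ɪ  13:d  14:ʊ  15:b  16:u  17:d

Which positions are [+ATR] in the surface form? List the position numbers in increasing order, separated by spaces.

From /u/ at 16 leftward: 15 /b/ transparent; 14 /ʊ/ → [+ATR]; bound reached.
Targets with no active source: positions 4 5 6 7 8 9 10 11 12 stay [-ATR].

14 16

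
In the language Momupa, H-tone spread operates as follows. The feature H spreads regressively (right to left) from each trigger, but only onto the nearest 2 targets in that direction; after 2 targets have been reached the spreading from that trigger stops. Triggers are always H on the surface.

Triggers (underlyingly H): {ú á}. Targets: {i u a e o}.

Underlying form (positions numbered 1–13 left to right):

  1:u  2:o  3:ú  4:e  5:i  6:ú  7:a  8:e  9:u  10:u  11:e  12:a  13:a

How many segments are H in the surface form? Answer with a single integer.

From /ú/ at 3 leftward: 2 /o/ → H; 1 /u/ → H; bound reached.
From /ú/ at 6 leftward: 5 /i/ → H; 4 /e/ → H; bound reached.
Targets with no active source: positions 7 8 9 10 11 12 13 stay [-high tone].
H positions on the surface: 1 2 3 4 5 6.

6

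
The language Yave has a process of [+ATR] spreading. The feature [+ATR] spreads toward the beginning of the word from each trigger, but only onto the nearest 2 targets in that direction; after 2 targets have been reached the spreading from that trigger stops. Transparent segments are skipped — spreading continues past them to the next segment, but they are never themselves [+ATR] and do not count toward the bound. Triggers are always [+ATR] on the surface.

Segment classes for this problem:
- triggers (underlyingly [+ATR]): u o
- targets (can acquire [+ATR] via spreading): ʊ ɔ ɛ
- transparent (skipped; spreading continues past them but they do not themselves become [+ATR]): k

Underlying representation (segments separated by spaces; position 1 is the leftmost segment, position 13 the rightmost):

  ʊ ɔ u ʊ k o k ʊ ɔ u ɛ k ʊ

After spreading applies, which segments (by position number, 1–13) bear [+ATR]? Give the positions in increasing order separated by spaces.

1 2 3 4 6 8 9 10

From /u/ at 3 leftward: 2 /ɔ/ → [+ATR]; 1 /ʊ/ → [+ATR]; bound reached.
From /o/ at 6 leftward: 5 /k/ transparent; 4 /ʊ/ → [+ATR]; 3 /u/ is itself a trigger — this domain ends here.
From /u/ at 10 leftward: 9 /ɔ/ → [+ATR]; 8 /ʊ/ → [+ATR]; bound reached.
Targets with no active source: positions 11 13 stay [-ATR].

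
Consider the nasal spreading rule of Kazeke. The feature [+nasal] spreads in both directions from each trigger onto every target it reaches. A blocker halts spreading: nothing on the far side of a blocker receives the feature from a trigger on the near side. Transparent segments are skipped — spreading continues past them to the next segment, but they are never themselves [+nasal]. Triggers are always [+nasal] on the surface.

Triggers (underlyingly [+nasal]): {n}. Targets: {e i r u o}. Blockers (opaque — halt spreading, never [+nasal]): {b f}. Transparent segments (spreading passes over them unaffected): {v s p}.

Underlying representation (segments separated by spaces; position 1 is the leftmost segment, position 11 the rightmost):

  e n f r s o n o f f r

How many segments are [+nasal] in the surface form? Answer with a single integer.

From /n/ at 2 rightward: 3 /f/ blocks.
From /n/ at 2 leftward: 1 /e/ → [+nasal]; word edge.
From /n/ at 7 rightward: 8 /o/ → [+nasal]; 9 /f/ blocks.
From /n/ at 7 leftward: 6 /o/ → [+nasal]; 5 /s/ transparent; 4 /r/ → [+nasal]; 3 /f/ blocks.
Target with no active source: position 11 stays [-nasal].
[+nasal] positions on the surface: 1 2 4 6 7 8.

6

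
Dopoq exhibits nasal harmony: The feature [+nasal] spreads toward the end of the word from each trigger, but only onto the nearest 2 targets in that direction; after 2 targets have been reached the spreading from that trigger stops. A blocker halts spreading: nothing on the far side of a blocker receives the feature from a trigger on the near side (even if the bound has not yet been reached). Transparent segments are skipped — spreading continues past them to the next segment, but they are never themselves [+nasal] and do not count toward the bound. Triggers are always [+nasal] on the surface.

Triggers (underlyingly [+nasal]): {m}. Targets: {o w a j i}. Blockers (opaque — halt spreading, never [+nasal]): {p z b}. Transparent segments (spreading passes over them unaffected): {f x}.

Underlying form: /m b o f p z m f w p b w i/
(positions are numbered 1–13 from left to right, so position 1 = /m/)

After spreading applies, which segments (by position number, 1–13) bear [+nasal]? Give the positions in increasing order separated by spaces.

1 7 9

From /m/ at 1 rightward: 2 /b/ blocks.
From /m/ at 7 rightward: 8 /f/ transparent; 9 /w/ → [+nasal]; 10 /p/ blocks.
Targets with no active source: positions 3 12 13 stay [-nasal].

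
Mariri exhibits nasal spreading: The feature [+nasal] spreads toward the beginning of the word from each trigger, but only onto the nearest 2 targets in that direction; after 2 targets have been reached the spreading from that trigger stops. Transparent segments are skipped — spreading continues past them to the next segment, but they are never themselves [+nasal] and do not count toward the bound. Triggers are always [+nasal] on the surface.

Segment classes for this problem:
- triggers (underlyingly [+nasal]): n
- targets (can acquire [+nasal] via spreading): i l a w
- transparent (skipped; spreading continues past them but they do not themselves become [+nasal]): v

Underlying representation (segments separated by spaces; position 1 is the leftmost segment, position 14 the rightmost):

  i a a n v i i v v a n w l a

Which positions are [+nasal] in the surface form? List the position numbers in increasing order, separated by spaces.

From /n/ at 4 leftward: 3 /a/ → [+nasal]; 2 /a/ → [+nasal]; bound reached.
From /n/ at 11 leftward: 10 /a/ → [+nasal]; 9 /v/ transparent; 8 /v/ transparent; 7 /i/ → [+nasal]; bound reached.
Targets with no active source: positions 1 6 12 13 14 stay [-nasal].

2 3 4 7 10 11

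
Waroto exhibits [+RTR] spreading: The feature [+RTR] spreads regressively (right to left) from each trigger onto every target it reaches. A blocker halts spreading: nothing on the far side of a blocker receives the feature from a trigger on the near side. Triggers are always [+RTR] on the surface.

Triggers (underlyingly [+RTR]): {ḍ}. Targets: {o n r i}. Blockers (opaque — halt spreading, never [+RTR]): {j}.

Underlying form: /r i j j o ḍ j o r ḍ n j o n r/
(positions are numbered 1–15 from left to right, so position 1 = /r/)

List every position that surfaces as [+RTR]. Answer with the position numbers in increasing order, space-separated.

5 6 8 9 10

From /ḍ/ at 6 leftward: 5 /o/ → [+RTR]; 4 /j/ blocks.
From /ḍ/ at 10 leftward: 9 /r/ → [+RTR]; 8 /o/ → [+RTR]; 7 /j/ blocks.
Targets with no active source: positions 1 2 11 13 14 15 stay [-emphatic].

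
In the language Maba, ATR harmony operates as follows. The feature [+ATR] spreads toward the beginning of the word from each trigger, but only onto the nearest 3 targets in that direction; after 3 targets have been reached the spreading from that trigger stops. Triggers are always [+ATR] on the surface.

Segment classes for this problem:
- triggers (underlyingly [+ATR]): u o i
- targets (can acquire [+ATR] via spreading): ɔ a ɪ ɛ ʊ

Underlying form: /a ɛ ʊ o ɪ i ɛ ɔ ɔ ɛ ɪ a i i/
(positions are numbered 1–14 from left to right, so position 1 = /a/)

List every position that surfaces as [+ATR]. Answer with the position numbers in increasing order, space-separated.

From /o/ at 4 leftward: 3 /ʊ/ → [+ATR]; 2 /ɛ/ → [+ATR]; 1 /a/ → [+ATR]; bound reached.
From /i/ at 6 leftward: 5 /ɪ/ → [+ATR]; 4 /o/ is itself a trigger — this domain ends here.
From /i/ at 13 leftward: 12 /a/ → [+ATR]; 11 /ɪ/ → [+ATR]; 10 /ɛ/ → [+ATR]; bound reached.
From /i/ at 14 leftward: 13 /i/ is itself a trigger — this domain ends here.
Targets with no active source: positions 7 8 9 stay [-ATR].

1 2 3 4 5 6 10 11 12 13 14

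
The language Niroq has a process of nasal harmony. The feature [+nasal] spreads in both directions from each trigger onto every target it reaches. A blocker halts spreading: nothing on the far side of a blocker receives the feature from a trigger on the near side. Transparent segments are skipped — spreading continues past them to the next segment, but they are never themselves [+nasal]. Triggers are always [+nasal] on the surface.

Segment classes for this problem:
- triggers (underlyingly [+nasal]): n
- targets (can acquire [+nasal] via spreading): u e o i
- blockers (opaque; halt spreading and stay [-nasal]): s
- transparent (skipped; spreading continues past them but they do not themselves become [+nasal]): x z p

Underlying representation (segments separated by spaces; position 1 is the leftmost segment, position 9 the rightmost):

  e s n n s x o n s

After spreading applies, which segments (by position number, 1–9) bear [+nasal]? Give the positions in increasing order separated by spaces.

From /n/ at 3 rightward: 4 /n/ is itself a trigger — this domain ends here.
From /n/ at 3 leftward: 2 /s/ blocks.
From /n/ at 4 rightward: 5 /s/ blocks.
From /n/ at 4 leftward: 3 /n/ is itself a trigger — this domain ends here.
From /n/ at 8 rightward: 9 /s/ blocks.
From /n/ at 8 leftward: 7 /o/ → [+nasal]; 6 /x/ transparent; 5 /s/ blocks.
Target with no active source: position 1 stays [-nasal].

3 4 7 8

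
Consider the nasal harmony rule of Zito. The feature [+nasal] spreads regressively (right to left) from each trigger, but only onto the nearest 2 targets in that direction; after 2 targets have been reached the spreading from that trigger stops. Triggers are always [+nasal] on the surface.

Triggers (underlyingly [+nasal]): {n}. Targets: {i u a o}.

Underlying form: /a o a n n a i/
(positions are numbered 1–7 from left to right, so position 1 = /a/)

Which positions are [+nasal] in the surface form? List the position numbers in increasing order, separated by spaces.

From /n/ at 4 leftward: 3 /a/ → [+nasal]; 2 /o/ → [+nasal]; bound reached.
From /n/ at 5 leftward: 4 /n/ is itself a trigger — this domain ends here.
Targets with no active source: positions 1 6 7 stay [-nasal].

2 3 4 5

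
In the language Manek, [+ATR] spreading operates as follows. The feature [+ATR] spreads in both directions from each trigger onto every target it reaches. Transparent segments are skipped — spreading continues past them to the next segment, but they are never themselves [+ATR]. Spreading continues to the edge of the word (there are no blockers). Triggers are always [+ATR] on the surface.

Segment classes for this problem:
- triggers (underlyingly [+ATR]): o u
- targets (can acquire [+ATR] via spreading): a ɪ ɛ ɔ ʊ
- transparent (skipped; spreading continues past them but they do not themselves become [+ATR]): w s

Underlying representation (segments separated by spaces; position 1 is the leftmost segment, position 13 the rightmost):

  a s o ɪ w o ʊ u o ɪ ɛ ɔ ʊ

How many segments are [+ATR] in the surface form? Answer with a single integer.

From /o/ at 3 rightward: 4 /ɪ/ → [+ATR]; 5 /w/ transparent; 6 /o/ is itself a trigger — this domain ends here.
From /o/ at 3 leftward: 2 /s/ transparent; 1 /a/ → [+ATR]; word edge.
From /o/ at 6 rightward: 7 /ʊ/ → [+ATR]; 8 /u/ is itself a trigger — this domain ends here.
From /o/ at 6 leftward: 5 /w/ transparent; 4 /ɪ/ → [+ATR]; 3 /o/ is itself a trigger — this domain ends here.
From /u/ at 8 rightward: 9 /o/ is itself a trigger — this domain ends here.
From /u/ at 8 leftward: 7 /ʊ/ → [+ATR]; 6 /o/ is itself a trigger — this domain ends here.
From /o/ at 9 rightward: 10 /ɪ/ → [+ATR]; 11 /ɛ/ → [+ATR]; 12 /ɔ/ → [+ATR]; 13 /ʊ/ → [+ATR]; word edge.
From /o/ at 9 leftward: 8 /u/ is itself a trigger — this domain ends here.
[+ATR] positions on the surface: 1 3 4 6 7 8 9 10 11 12 13.

11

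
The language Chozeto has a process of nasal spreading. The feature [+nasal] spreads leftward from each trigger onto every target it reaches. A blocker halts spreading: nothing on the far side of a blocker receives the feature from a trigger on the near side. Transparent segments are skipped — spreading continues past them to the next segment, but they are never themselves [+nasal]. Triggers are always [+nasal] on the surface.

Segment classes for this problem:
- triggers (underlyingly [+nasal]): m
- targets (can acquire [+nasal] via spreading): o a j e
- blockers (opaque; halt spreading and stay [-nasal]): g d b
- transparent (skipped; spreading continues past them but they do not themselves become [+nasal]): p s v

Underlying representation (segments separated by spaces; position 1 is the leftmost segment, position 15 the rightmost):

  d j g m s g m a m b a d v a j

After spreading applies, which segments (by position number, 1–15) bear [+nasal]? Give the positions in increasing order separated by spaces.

From /m/ at 4 leftward: 3 /g/ blocks.
From /m/ at 7 leftward: 6 /g/ blocks.
From /m/ at 9 leftward: 8 /a/ → [+nasal]; 7 /m/ is itself a trigger — this domain ends here.
Targets with no active source: positions 2 11 14 15 stay [-nasal].

4 7 8 9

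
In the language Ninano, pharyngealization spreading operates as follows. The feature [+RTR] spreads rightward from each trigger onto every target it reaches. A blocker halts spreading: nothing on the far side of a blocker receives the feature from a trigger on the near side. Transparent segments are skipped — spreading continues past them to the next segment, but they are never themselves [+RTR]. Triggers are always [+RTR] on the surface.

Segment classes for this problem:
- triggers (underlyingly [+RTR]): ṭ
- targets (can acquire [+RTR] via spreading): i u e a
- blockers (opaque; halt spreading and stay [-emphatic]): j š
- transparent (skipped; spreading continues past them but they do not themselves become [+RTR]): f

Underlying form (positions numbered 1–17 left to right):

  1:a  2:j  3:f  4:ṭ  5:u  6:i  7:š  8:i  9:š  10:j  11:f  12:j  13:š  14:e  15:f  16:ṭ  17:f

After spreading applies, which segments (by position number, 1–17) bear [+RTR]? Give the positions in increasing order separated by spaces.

4 5 6 16

From /ṭ/ at 4 rightward: 5 /u/ → [+RTR]; 6 /i/ → [+RTR]; 7 /š/ blocks.
From /ṭ/ at 16 rightward: 17 /f/ transparent; word edge.
Targets with no active source: positions 1 8 14 stay [-emphatic].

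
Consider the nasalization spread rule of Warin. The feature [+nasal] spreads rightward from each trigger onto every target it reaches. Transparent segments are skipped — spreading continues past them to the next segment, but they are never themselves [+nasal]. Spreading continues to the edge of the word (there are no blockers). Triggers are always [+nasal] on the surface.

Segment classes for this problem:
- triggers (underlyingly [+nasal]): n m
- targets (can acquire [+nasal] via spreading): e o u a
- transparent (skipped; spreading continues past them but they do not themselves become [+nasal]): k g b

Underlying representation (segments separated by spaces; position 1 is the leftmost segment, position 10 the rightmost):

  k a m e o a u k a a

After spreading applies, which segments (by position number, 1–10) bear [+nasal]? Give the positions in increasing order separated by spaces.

3 4 5 6 7 9 10

From /m/ at 3 rightward: 4 /e/ → [+nasal]; 5 /o/ → [+nasal]; 6 /a/ → [+nasal]; 7 /u/ → [+nasal]; 8 /k/ transparent; 9 /a/ → [+nasal]; 10 /a/ → [+nasal]; word edge.
Target with no active source: position 2 stays [-nasal].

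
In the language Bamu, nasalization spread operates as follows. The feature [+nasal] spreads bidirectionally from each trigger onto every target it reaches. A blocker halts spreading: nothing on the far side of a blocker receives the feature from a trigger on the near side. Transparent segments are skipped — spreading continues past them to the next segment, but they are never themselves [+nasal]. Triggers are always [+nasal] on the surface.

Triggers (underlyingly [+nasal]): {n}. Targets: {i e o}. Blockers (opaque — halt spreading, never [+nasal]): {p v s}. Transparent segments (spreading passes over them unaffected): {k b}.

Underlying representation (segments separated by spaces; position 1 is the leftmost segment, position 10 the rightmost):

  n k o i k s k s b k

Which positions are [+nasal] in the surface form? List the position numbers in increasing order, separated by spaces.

From /n/ at 1 rightward: 2 /k/ transparent; 3 /o/ → [+nasal]; 4 /i/ → [+nasal]; 5 /k/ transparent; 6 /s/ blocks.
From /n/ at 1 leftward: word edge.

1 3 4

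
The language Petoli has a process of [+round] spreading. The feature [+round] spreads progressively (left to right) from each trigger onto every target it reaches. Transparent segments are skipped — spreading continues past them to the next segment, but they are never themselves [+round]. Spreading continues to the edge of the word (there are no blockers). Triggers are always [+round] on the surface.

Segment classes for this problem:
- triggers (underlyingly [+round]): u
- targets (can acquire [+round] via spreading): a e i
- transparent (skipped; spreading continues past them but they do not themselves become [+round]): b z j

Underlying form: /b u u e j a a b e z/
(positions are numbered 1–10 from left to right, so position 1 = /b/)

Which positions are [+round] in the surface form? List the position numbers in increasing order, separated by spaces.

From /u/ at 2 rightward: 3 /u/ is itself a trigger — this domain ends here.
From /u/ at 3 rightward: 4 /e/ → [+round]; 5 /j/ transparent; 6 /a/ → [+round]; 7 /a/ → [+round]; 8 /b/ transparent; 9 /e/ → [+round]; 10 /z/ transparent; word edge.

2 3 4 6 7 9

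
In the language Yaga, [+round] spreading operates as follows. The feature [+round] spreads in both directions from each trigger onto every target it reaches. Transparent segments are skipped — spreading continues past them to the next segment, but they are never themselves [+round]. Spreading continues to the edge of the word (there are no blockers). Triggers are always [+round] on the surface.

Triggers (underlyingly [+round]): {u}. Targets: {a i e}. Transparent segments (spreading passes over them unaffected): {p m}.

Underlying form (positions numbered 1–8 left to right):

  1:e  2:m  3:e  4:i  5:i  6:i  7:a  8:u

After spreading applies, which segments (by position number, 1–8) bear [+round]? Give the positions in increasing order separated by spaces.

From /u/ at 8 rightward: word edge.
From /u/ at 8 leftward: 7 /a/ → [+round]; 6 /i/ → [+round]; 5 /i/ → [+round]; 4 /i/ → [+round]; 3 /e/ → [+round]; 2 /m/ transparent; 1 /e/ → [+round]; word edge.

1 3 4 5 6 7 8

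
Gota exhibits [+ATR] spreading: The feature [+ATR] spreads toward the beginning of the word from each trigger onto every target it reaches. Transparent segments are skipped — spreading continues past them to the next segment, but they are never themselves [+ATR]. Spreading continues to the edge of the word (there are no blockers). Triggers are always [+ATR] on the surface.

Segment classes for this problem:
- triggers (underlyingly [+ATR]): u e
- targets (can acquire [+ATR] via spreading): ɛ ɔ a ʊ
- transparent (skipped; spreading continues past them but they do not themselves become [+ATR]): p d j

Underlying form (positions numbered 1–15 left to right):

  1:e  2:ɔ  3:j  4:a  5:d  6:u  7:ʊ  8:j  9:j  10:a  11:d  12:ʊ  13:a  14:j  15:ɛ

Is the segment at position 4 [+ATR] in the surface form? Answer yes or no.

yes

From /e/ at 1 leftward: word edge.
From /u/ at 6 leftward: 5 /d/ transparent; 4 /a/ → [+ATR]; 3 /j/ transparent; 2 /ɔ/ → [+ATR]; 1 /e/ is itself a trigger — this domain ends here.
Targets with no active source: positions 7 10 12 13 15 stay [-ATR].
[+ATR] positions on the surface: 1 2 4 6.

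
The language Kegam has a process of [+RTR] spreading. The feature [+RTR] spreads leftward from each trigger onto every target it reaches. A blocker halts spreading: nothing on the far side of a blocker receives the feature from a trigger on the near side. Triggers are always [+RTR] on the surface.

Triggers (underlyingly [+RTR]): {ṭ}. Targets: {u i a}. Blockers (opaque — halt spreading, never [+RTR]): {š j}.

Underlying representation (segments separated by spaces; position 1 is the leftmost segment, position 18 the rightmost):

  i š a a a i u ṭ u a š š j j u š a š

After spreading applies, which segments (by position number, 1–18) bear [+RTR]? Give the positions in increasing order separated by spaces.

From /ṭ/ at 8 leftward: 7 /u/ → [+RTR]; 6 /i/ → [+RTR]; 5 /a/ → [+RTR]; 4 /a/ → [+RTR]; 3 /a/ → [+RTR]; 2 /š/ blocks.
Targets with no active source: positions 1 9 10 15 17 stay [-emphatic].

3 4 5 6 7 8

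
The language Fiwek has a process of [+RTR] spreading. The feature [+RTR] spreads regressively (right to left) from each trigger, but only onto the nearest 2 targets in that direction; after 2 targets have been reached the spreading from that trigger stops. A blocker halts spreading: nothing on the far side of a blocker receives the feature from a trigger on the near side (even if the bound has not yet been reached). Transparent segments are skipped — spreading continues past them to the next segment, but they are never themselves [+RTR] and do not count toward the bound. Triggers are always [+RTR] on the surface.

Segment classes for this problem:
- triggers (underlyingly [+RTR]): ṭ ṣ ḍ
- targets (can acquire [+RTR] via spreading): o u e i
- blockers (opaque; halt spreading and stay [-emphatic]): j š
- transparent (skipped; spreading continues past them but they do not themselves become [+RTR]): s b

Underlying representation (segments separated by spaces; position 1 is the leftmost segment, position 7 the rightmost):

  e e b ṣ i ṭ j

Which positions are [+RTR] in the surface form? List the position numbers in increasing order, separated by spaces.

From /ṣ/ at 4 leftward: 3 /b/ transparent; 2 /e/ → [+RTR]; 1 /e/ → [+RTR]; bound reached.
From /ṭ/ at 6 leftward: 5 /i/ → [+RTR]; 4 /ṣ/ is itself a trigger — this domain ends here.

1 2 4 5 6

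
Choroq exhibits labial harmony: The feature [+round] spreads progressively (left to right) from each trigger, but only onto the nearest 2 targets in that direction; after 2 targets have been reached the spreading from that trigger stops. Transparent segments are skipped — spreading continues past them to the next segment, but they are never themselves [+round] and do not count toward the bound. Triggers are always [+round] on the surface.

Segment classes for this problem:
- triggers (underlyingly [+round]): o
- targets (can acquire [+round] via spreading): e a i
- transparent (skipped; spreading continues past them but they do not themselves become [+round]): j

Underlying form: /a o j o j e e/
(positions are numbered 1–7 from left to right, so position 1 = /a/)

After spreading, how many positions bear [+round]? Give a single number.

4

From /o/ at 2 rightward: 3 /j/ transparent; 4 /o/ is itself a trigger — this domain ends here.
From /o/ at 4 rightward: 5 /j/ transparent; 6 /e/ → [+round]; 7 /e/ → [+round]; bound reached.
Target with no active source: position 1 stays [-round].
[+round] positions on the surface: 2 4 6 7.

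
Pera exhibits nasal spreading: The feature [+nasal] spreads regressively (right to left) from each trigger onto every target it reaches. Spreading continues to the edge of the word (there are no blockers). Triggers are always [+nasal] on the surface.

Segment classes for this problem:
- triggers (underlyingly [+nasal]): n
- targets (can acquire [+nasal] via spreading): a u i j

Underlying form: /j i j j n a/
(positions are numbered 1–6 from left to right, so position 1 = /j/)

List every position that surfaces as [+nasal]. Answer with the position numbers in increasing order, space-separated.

From /n/ at 5 leftward: 4 /j/ → [+nasal]; 3 /j/ → [+nasal]; 2 /i/ → [+nasal]; 1 /j/ → [+nasal]; word edge.
Target with no active source: position 6 stays [-nasal].

1 2 3 4 5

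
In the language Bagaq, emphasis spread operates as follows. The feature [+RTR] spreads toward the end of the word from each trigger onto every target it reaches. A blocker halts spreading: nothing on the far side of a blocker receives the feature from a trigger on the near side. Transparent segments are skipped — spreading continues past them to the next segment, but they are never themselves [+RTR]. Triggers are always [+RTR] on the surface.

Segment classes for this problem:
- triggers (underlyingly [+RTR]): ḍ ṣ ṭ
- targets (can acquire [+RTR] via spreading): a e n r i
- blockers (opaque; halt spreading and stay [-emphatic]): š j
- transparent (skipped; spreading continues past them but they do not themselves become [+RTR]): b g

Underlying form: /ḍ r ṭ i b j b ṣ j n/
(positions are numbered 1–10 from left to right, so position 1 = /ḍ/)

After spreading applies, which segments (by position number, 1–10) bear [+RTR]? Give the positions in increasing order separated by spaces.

From /ḍ/ at 1 rightward: 2 /r/ → [+RTR]; 3 /ṭ/ is itself a trigger — this domain ends here.
From /ṭ/ at 3 rightward: 4 /i/ → [+RTR]; 5 /b/ transparent; 6 /j/ blocks.
From /ṣ/ at 8 rightward: 9 /j/ blocks.
Target with no active source: position 10 stays [-emphatic].

1 2 3 4 8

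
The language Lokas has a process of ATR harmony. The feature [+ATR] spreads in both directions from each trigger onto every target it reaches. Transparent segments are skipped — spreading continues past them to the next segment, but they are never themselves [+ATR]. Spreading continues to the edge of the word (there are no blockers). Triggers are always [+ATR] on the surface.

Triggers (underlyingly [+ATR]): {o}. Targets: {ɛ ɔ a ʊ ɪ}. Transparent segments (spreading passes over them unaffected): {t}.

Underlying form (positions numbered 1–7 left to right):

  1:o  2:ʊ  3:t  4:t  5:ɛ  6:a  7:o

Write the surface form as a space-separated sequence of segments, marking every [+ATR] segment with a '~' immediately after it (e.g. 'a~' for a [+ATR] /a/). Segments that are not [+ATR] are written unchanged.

o~ ʊ~ t t ɛ~ a~ o~

From /o/ at 1 rightward: 2 /ʊ/ → [+ATR]; 3 /t/ transparent; 4 /t/ transparent; 5 /ɛ/ → [+ATR]; 6 /a/ → [+ATR]; 7 /o/ is itself a trigger — this domain ends here.
From /o/ at 1 leftward: word edge.
From /o/ at 7 rightward: word edge.
From /o/ at 7 leftward: 6 /a/ → [+ATR]; 5 /ɛ/ → [+ATR]; 4 /t/ transparent; 3 /t/ transparent; 2 /ʊ/ → [+ATR]; 1 /o/ is itself a trigger — this domain ends here.
[+ATR] positions on the surface: 1 2 5 6 7.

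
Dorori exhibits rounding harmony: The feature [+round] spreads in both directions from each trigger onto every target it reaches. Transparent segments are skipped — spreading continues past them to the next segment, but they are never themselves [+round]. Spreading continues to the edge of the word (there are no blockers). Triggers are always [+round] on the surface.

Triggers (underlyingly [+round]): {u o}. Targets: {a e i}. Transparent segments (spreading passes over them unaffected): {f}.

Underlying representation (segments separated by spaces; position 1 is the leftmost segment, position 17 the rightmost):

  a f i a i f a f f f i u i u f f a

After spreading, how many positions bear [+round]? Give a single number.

10

From /u/ at 12 rightward: 13 /i/ → [+round]; 14 /u/ is itself a trigger — this domain ends here.
From /u/ at 12 leftward: 11 /i/ → [+round]; 10 /f/ transparent; 9 /f/ transparent; 8 /f/ transparent; 7 /a/ → [+round]; 6 /f/ transparent; 5 /i/ → [+round]; 4 /a/ → [+round]; 3 /i/ → [+round]; 2 /f/ transparent; 1 /a/ → [+round]; word edge.
From /u/ at 14 rightward: 15 /f/ transparent; 16 /f/ transparent; 17 /a/ → [+round]; word edge.
From /u/ at 14 leftward: 13 /i/ → [+round]; 12 /u/ is itself a trigger — this domain ends here.
[+round] positions on the surface: 1 3 4 5 7 11 12 13 14 17.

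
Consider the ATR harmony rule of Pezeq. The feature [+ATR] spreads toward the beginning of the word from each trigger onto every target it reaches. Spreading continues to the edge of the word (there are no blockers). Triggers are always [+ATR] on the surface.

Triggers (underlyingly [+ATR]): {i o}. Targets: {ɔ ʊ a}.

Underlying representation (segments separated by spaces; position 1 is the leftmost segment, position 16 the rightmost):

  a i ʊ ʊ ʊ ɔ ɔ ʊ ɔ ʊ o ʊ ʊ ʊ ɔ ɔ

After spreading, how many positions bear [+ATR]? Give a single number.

11

From /i/ at 2 leftward: 1 /a/ → [+ATR]; word edge.
From /o/ at 11 leftward: 10 /ʊ/ → [+ATR]; 9 /ɔ/ → [+ATR]; 8 /ʊ/ → [+ATR]; 7 /ɔ/ → [+ATR]; 6 /ɔ/ → [+ATR]; 5 /ʊ/ → [+ATR]; 4 /ʊ/ → [+ATR]; 3 /ʊ/ → [+ATR]; 2 /i/ is itself a trigger — this domain ends here.
Targets with no active source: positions 12 13 14 15 16 stay [-ATR].
[+ATR] positions on the surface: 1 2 3 4 5 6 7 8 9 10 11.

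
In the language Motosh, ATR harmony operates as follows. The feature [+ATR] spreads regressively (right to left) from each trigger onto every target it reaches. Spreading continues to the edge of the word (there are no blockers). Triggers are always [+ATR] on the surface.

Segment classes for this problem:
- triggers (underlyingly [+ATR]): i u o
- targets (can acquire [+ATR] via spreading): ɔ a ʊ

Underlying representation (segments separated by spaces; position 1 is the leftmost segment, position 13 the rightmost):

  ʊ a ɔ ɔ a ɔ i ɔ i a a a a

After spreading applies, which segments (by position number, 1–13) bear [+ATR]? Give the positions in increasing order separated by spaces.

1 2 3 4 5 6 7 8 9

From /i/ at 7 leftward: 6 /ɔ/ → [+ATR]; 5 /a/ → [+ATR]; 4 /ɔ/ → [+ATR]; 3 /ɔ/ → [+ATR]; 2 /a/ → [+ATR]; 1 /ʊ/ → [+ATR]; word edge.
From /i/ at 9 leftward: 8 /ɔ/ → [+ATR]; 7 /i/ is itself a trigger — this domain ends here.
Targets with no active source: positions 10 11 12 13 stay [-ATR].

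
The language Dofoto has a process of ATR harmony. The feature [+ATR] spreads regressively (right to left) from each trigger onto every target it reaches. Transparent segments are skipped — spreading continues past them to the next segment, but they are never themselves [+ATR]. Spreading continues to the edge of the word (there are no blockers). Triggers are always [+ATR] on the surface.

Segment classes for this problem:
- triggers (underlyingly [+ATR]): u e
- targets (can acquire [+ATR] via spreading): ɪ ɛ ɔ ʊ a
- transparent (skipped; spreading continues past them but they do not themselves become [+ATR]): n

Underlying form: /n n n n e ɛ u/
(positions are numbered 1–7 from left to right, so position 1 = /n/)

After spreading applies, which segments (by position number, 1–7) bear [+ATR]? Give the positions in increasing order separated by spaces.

5 6 7

From /e/ at 5 leftward: 4 /n/ transparent; 3 /n/ transparent; 2 /n/ transparent; 1 /n/ transparent; word edge.
From /u/ at 7 leftward: 6 /ɛ/ → [+ATR]; 5 /e/ is itself a trigger — this domain ends here.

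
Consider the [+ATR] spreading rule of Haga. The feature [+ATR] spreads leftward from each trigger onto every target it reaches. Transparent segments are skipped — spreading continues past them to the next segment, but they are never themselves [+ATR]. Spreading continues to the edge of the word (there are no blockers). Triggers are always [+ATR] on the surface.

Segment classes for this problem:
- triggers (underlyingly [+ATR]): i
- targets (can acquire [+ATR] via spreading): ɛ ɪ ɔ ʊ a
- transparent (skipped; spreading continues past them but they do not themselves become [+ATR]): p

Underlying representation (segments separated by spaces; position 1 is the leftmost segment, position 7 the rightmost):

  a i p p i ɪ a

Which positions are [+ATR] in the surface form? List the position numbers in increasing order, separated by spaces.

From /i/ at 2 leftward: 1 /a/ → [+ATR]; word edge.
From /i/ at 5 leftward: 4 /p/ transparent; 3 /p/ transparent; 2 /i/ is itself a trigger — this domain ends here.
Targets with no active source: positions 6 7 stay [-ATR].

1 2 5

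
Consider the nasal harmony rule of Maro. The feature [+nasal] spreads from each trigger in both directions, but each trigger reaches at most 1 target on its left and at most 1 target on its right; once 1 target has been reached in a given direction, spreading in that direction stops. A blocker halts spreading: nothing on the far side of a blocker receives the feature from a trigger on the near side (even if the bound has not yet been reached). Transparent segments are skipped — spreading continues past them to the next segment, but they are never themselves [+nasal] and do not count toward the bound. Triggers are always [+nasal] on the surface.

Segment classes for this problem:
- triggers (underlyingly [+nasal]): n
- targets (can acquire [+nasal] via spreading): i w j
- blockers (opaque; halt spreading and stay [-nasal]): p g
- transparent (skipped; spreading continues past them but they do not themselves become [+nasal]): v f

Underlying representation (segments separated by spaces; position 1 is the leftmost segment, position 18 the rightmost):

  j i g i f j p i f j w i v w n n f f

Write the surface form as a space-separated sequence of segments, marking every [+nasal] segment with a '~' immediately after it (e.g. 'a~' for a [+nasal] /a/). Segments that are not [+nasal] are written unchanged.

From /n/ at 15 rightward: 16 /n/ is itself a trigger — this domain ends here.
From /n/ at 15 leftward: 14 /w/ → [+nasal]; bound reached.
From /n/ at 16 rightward: 17 /f/ transparent; 18 /f/ transparent; word edge.
From /n/ at 16 leftward: 15 /n/ is itself a trigger — this domain ends here.
Targets with no active source: positions 1 2 4 6 8 10 11 12 stay [-nasal].
[+nasal] positions on the surface: 14 15 16.

j i g i f j p i f j w i v w~ n~ n~ f f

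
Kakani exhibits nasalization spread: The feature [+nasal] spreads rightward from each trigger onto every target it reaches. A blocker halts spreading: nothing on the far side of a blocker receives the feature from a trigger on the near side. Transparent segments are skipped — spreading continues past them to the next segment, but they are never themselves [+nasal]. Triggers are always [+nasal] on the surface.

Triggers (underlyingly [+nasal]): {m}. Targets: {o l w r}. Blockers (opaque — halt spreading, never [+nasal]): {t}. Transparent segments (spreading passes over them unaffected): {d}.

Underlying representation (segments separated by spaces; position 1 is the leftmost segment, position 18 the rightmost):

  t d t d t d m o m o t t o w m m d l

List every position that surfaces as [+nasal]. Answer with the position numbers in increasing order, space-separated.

From /m/ at 7 rightward: 8 /o/ → [+nasal]; 9 /m/ is itself a trigger — this domain ends here.
From /m/ at 9 rightward: 10 /o/ → [+nasal]; 11 /t/ blocks.
From /m/ at 15 rightward: 16 /m/ is itself a trigger — this domain ends here.
From /m/ at 16 rightward: 17 /d/ transparent; 18 /l/ → [+nasal]; word edge.
Targets with no active source: positions 13 14 stay [-nasal].

7 8 9 10 15 16 18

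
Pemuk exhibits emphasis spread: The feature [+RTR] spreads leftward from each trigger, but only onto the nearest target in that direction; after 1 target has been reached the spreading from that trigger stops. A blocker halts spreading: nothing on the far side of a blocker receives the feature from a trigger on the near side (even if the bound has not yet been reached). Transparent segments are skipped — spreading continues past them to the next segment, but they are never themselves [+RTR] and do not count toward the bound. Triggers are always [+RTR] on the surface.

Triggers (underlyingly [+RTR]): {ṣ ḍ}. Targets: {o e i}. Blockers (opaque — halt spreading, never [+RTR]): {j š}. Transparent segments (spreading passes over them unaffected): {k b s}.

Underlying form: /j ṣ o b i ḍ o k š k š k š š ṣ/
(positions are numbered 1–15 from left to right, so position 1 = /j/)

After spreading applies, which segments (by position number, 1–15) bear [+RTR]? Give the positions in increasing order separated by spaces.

2 5 6 15

From /ṣ/ at 2 leftward: 1 /j/ blocks.
From /ḍ/ at 6 leftward: 5 /i/ → [+RTR]; bound reached.
From /ṣ/ at 15 leftward: 14 /š/ blocks.
Targets with no active source: positions 3 7 stay [-emphatic].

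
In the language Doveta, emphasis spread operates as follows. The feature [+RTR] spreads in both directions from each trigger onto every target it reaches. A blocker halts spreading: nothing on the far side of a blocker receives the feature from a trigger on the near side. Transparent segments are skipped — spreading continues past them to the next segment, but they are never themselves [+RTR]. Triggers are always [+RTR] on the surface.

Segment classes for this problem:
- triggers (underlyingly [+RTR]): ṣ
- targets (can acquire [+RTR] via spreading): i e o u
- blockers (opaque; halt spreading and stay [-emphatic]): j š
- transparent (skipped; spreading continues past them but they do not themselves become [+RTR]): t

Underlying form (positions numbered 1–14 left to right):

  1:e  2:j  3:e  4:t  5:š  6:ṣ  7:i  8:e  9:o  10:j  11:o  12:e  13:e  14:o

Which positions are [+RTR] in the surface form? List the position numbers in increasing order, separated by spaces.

6 7 8 9

From /ṣ/ at 6 rightward: 7 /i/ → [+RTR]; 8 /e/ → [+RTR]; 9 /o/ → [+RTR]; 10 /j/ blocks.
From /ṣ/ at 6 leftward: 5 /š/ blocks.
Targets with no active source: positions 1 3 11 12 13 14 stay [-emphatic].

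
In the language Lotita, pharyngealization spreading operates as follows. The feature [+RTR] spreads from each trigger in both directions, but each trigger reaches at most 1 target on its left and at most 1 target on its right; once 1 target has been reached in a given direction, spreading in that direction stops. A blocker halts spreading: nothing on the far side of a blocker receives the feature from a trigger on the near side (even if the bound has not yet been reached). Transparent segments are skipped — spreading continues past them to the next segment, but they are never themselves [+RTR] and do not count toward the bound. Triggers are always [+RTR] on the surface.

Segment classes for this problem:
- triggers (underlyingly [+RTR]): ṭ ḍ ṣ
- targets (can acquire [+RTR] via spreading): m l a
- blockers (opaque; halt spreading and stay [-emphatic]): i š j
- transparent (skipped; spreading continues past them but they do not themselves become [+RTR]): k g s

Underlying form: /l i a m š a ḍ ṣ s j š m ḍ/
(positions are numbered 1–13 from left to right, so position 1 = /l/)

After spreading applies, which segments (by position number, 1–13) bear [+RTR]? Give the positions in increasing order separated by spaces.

From /ḍ/ at 7 rightward: 8 /ṣ/ is itself a trigger — this domain ends here.
From /ḍ/ at 7 leftward: 6 /a/ → [+RTR]; bound reached.
From /ṣ/ at 8 rightward: 9 /s/ transparent; 10 /j/ blocks.
From /ṣ/ at 8 leftward: 7 /ḍ/ is itself a trigger — this domain ends here.
From /ḍ/ at 13 rightward: word edge.
From /ḍ/ at 13 leftward: 12 /m/ → [+RTR]; bound reached.
Targets with no active source: positions 1 3 4 stay [-emphatic].

6 7 8 12 13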